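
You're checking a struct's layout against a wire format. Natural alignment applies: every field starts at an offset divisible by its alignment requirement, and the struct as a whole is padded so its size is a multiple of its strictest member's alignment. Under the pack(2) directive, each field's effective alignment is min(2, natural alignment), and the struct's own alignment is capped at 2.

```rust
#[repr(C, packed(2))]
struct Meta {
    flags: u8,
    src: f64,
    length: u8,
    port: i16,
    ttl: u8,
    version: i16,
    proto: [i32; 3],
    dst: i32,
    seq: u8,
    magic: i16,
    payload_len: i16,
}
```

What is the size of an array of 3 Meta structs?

0..1  flags  (1B, 1-aligned)
1..2  -- padding (1B)
2..10  src  (8B, 2-aligned)
10..11  length  (1B, 1-aligned)
11..12  -- padding (1B)
12..14  port  (2B, 2-aligned)
14..15  ttl  (1B, 1-aligned)
15..16  -- padding (1B)
16..18  version  (2B, 2-aligned)
18..30  proto  (12B, 2-aligned)
30..34  dst  (4B, 2-aligned)
34..35  seq  (1B, 1-aligned)
35..36  -- padding (1B)
36..38  magic  (2B, 2-aligned)
38..40  payload_len  (2B, 2-aligned)
sizeof = 40, alignof = 2
array of 3: 3 × 40 = 120

120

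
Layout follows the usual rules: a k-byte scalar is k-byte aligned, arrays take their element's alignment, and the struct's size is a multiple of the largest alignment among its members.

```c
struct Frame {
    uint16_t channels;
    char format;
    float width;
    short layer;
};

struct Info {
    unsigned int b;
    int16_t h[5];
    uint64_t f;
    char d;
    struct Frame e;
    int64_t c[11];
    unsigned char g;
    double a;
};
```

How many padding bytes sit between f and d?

0

Frame: channels at 0 (size 2, align 2) → ends 2; format at 2 (size 1, align 1) → ends 3; pad 1 to align 4 for width; width at 4 (size 4, align 4) → ends 8; layer at 8 (size 2, align 2) → ends 10; tail pad 2 to reach multiple of 4; total 12 bytes, alignment 4
b at 0 (size 4, align 4) → ends 4
h at 4 (size 10, align 2) → ends 14
pad 2 to align 8 for f
f at 16 (size 8, align 8) → ends 24
d at 24 (size 1, align 1) → ends 25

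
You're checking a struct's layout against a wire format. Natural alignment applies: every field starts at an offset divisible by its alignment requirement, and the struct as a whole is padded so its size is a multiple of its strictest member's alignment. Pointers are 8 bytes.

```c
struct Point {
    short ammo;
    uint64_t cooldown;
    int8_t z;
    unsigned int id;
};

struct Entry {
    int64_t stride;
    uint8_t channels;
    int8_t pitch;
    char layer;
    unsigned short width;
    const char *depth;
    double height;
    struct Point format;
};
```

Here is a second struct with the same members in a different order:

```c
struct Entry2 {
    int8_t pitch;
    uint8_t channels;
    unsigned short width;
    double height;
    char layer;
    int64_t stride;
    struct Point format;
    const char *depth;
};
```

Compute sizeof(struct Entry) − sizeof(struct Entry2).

-8

Point: ammo at 0 (size 2, align 2) → ends 2; pad 6 to align 8 for cooldown; cooldown at 8 (size 8, align 8) → ends 16; z at 16 (size 1, align 1) → ends 17; pad 3 to align 4 for id; id at 20 (size 4, align 4) → ends 24; total 24 bytes, alignment 8
stride at 0 (size 8, align 8) → ends 8
channels at 8 (size 1, align 1) → ends 9
pitch at 9 (size 1, align 1) → ends 10
layer at 10 (size 1, align 1) → ends 11
pad 1 to align 2 for width
width at 12 (size 2, align 2) → ends 14
pad 2 to align 8 for depth
depth at 16 (size 8, align 8) → ends 24
height at 24 (size 8, align 8) → ends 32
format at 32 (size 24, align 8) → ends 56
total 56 bytes, alignment 8
— Entry2 —
pitch at 0 (size 1, align 1) → ends 1
channels at 1 (size 1, align 1) → ends 2
width at 2 (size 2, align 2) → ends 4
pad 4 to align 8 for height
height at 8 (size 8, align 8) → ends 16
layer at 16 (size 1, align 1) → ends 17
pad 7 to align 8 for stride
stride at 24 (size 8, align 8) → ends 32
format at 32 (size 24, align 8) → ends 56
depth at 56 (size 8, align 8) → ends 64
total 64 bytes, alignment 8
56 − 64 = -8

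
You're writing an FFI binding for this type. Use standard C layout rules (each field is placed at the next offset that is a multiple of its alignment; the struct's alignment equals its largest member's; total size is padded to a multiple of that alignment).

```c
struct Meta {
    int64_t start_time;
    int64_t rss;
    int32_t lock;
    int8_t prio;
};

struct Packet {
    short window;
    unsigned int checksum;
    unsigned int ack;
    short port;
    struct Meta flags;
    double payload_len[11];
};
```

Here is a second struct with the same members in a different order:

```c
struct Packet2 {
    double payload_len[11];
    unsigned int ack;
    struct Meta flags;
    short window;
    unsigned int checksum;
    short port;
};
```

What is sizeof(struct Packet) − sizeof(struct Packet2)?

-8

Meta: 0..8  start_time  (8B, 8-aligned); 8..16  rss  (8B, 8-aligned); 16..20  lock  (4B, 4-aligned); 20..21  prio  (1B, 1-aligned); 21..24  -- tail padding (3B); sizeof = 24, alignof = 8
0..2  window  (2B, 2-aligned)
2..4  -- padding (2B)
4..8  checksum  (4B, 4-aligned)
8..12  ack  (4B, 4-aligned)
12..14  port  (2B, 2-aligned)
14..16  -- padding (2B)
16..40  flags  (24B, 8-aligned)
40..128  payload_len  (88B, 8-aligned)
sizeof = 128, alignof = 8
— Packet2 —
0..88  payload_len  (88B, 8-aligned)
88..92  ack  (4B, 4-aligned)
92..96  -- padding (4B)
96..120  flags  (24B, 8-aligned)
120..122  window  (2B, 2-aligned)
122..124  -- padding (2B)
124..128  checksum  (4B, 4-aligned)
128..130  port  (2B, 2-aligned)
130..136  -- tail padding (6B)
sizeof = 136, alignof = 8
128 − 136 = -8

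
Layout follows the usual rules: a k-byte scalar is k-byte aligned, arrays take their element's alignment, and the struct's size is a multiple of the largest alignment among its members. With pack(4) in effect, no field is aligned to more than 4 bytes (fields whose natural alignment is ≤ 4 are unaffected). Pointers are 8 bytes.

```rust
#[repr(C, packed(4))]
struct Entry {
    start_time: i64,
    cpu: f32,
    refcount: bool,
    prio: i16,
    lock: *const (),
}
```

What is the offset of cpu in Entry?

8

0..8  start_time  (8B, 4-aligned)
8..12  cpu  (4B, 4-aligned)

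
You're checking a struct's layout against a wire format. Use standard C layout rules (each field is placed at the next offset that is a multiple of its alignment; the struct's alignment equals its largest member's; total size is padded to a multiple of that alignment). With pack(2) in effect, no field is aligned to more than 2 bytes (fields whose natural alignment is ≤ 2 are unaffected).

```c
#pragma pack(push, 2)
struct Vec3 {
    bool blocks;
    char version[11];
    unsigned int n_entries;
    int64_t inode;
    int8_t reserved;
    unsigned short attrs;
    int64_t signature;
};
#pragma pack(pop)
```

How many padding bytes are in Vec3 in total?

0..1  blocks  (1B, 1-aligned)
1..12  version  (11B, 1-aligned)
12..16  n_entries  (4B, 2-aligned)
16..24  inode  (8B, 2-aligned)
24..25  reserved  (1B, 1-aligned)
25..26  -- padding (1B)
26..28  attrs  (2B, 2-aligned)
28..36  signature  (8B, 2-aligned)
sizeof = 36, alignof = 2
data bytes 35, size 36 → padding 1

1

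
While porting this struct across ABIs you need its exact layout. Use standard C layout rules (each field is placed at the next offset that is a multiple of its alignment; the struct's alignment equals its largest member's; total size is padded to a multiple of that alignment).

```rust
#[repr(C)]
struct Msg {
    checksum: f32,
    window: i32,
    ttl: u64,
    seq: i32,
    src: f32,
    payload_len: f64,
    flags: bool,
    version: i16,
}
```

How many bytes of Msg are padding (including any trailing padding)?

5

checksum at 0 (size 4, align 4) → ends 4
window at 4 (size 4, align 4) → ends 8
ttl at 8 (size 8, align 8) → ends 16
seq at 16 (size 4, align 4) → ends 20
src at 20 (size 4, align 4) → ends 24
payload_len at 24 (size 8, align 8) → ends 32
flags at 32 (size 1, align 1) → ends 33
pad 1 to align 2 for version
version at 34 (size 2, align 2) → ends 36
tail pad 4 to reach multiple of 8
total 40 bytes, alignment 8
data bytes 35, size 40 → padding 5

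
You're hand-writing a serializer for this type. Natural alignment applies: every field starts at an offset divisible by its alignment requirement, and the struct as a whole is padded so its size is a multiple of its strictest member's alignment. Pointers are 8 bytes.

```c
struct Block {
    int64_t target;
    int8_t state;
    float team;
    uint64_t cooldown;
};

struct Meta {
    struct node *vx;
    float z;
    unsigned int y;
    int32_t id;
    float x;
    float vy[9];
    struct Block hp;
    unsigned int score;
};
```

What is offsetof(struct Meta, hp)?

Block: @0: target [8B, align 8] → 8; @8: state [1B, align 1] → 9; +3 pad (align 4); @12: team [4B, align 4] → 16; @16: cooldown [8B, align 8] → 24; size 24, align 8
@0: vx [8B, align 8] → 8
@8: z [4B, align 4] → 12
@12: y [4B, align 4] → 16
@16: id [4B, align 4] → 20
@20: x [4B, align 4] → 24
@24: vy [36B, align 4] → 60
+4 pad (align 8)
@64: hp [24B, align 8] → 88

64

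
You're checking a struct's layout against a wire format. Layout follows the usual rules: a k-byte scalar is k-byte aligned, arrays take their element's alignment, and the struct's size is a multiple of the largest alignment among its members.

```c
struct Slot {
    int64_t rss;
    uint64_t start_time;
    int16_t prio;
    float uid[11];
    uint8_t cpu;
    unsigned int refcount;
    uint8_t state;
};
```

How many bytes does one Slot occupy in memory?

80

rss at 0 (size 8, align 8) → ends 8
start_time at 8 (size 8, align 8) → ends 16
prio at 16 (size 2, align 2) → ends 18
pad 2 to align 4 for uid
uid at 20 (size 44, align 4) → ends 64
cpu at 64 (size 1, align 1) → ends 65
pad 3 to align 4 for refcount
refcount at 68 (size 4, align 4) → ends 72
state at 72 (size 1, align 1) → ends 73
tail pad 7 to reach multiple of 8
total 80 bytes, alignment 8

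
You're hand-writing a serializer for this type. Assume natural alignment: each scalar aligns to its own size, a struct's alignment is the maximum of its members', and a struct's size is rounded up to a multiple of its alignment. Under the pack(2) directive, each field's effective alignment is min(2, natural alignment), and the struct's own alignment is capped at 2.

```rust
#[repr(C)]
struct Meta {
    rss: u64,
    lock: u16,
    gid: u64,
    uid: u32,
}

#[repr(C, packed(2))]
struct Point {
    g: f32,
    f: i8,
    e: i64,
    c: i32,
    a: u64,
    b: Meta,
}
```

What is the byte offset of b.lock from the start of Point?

Meta: @0: rss [8B, align 8] → 8; @8: lock [2B, align 2] → 10; +6 pad (align 8); @16: gid [8B, align 8] → 24; @24: uid [4B, align 4] → 28; +4 tail pad (align 8); size 32, align 8
@0: g [4B, align 2] → 4
@4: f [1B, align 1] → 5
+1 pad (align 2)
@6: e [8B, align 2] → 14
@14: c [4B, align 2] → 18
@18: a [8B, align 2] → 26
@26: b [32B, align 2] → 58
within Meta: lock at 8
26 + 8 = 34

34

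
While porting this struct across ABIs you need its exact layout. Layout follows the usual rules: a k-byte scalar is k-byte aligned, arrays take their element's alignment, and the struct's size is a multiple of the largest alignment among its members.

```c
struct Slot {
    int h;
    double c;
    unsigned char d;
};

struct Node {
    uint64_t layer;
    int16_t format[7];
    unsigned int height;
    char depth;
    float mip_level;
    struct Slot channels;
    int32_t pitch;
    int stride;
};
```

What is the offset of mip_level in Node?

32

Slot: 0..4  h  (4B, 4-aligned); 4..8  -- padding (4B); 8..16  c  (8B, 8-aligned); 16..17  d  (1B, 1-aligned); 17..24  -- tail padding (7B); sizeof = 24, alignof = 8
0..8  layer  (8B, 8-aligned)
8..22  format  (14B, 2-aligned)
22..24  -- padding (2B)
24..28  height  (4B, 4-aligned)
28..29  depth  (1B, 1-aligned)
29..32  -- padding (3B)
32..36  mip_level  (4B, 4-aligned)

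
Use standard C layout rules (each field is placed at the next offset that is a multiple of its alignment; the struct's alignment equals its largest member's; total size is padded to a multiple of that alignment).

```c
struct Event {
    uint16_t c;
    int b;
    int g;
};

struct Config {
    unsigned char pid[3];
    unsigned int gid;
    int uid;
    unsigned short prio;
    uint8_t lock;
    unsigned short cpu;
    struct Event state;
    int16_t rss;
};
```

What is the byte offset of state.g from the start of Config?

28

Event: 0..2  c  (2B, 2-aligned); 2..4  -- padding (2B); 4..8  b  (4B, 4-aligned); 8..12  g  (4B, 4-aligned); sizeof = 12, alignof = 4
0..3  pid  (3B, 1-aligned)
3..4  -- padding (1B)
4..8  gid  (4B, 4-aligned)
8..12  uid  (4B, 4-aligned)
12..14  prio  (2B, 2-aligned)
14..15  lock  (1B, 1-aligned)
15..16  -- padding (1B)
16..18  cpu  (2B, 2-aligned)
18..20  -- padding (2B)
20..32  state  (12B, 4-aligned)
within Event: g at 8
20 + 8 = 28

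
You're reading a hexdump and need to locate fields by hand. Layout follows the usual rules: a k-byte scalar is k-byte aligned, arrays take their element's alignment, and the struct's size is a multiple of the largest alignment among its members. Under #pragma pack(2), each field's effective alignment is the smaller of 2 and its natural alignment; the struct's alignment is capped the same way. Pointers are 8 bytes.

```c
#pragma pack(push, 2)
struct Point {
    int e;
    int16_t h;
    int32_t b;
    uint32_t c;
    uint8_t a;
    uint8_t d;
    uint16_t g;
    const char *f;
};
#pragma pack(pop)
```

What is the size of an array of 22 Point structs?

0..4  e  (4B, 2-aligned)
4..6  h  (2B, 2-aligned)
6..10  b  (4B, 2-aligned)
10..14  c  (4B, 2-aligned)
14..15  a  (1B, 1-aligned)
15..16  d  (1B, 1-aligned)
16..18  g  (2B, 2-aligned)
18..26  f  (8B, 2-aligned)
sizeof = 26, alignof = 2
array of 22: 22 × 26 = 572

572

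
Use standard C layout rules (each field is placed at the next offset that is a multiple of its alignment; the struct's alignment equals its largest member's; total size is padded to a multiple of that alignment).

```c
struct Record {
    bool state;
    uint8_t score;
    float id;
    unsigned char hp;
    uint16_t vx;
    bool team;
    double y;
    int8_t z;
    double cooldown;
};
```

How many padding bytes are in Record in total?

13

0..1  state  (1B, 1-aligned)
1..2  score  (1B, 1-aligned)
2..4  -- padding (2B)
4..8  id  (4B, 4-aligned)
8..9  hp  (1B, 1-aligned)
9..10  -- padding (1B)
10..12  vx  (2B, 2-aligned)
12..13  team  (1B, 1-aligned)
13..16  -- padding (3B)
16..24  y  (8B, 8-aligned)
24..25  z  (1B, 1-aligned)
25..32  -- padding (7B)
32..40  cooldown  (8B, 8-aligned)
sizeof = 40, alignof = 8
data bytes 27, size 40 → padding 13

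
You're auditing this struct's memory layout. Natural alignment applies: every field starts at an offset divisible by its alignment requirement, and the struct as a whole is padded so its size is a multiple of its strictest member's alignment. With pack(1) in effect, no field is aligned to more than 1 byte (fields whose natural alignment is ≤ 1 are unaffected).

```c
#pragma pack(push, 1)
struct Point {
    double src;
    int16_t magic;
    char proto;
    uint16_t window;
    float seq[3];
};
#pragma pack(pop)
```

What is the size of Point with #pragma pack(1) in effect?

src at 0 (size 8, align 1) → ends 8
magic at 8 (size 2, align 1) → ends 10
proto at 10 (size 1, align 1) → ends 11
window at 11 (size 2, align 1) → ends 13
seq at 13 (size 12, align 1) → ends 25
total 25 bytes, alignment 1

25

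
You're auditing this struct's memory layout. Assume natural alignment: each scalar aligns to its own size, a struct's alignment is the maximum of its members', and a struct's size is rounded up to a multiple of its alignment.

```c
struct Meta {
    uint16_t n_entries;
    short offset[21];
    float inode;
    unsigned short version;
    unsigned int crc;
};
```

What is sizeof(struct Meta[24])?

@0: n_entries [2B, align 2] → 2
@2: offset [42B, align 2] → 44
@44: inode [4B, align 4] → 48
@48: version [2B, align 2] → 50
+2 pad (align 4)
@52: crc [4B, align 4] → 56
size 56, align 4
array of 24: 24 × 56 = 1344

1344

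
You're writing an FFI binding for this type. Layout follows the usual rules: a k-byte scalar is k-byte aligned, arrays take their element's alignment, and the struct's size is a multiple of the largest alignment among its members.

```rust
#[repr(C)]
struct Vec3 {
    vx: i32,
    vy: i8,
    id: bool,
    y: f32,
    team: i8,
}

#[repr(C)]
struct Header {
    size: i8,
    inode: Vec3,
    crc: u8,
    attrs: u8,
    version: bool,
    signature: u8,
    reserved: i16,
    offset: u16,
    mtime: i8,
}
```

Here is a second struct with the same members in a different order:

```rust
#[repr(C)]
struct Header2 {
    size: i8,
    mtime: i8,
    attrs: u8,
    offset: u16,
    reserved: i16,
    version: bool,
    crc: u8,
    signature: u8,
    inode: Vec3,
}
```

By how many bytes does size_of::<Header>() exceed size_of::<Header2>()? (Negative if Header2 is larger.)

4

Vec3: @0: vx [4B, align 4] → 4; @4: vy [1B, align 1] → 5; @5: id [1B, align 1] → 6; +2 pad (align 4); @8: y [4B, align 4] → 12; @12: team [1B, align 1] → 13; +3 tail pad (align 4); size 16, align 4
@0: size [1B, align 1] → 1
+3 pad (align 4)
@4: inode [16B, align 4] → 20
@20: crc [1B, align 1] → 21
@21: attrs [1B, align 1] → 22
@22: version [1B, align 1] → 23
@23: signature [1B, align 1] → 24
@24: reserved [2B, align 2] → 26
@26: offset [2B, align 2] → 28
@28: mtime [1B, align 1] → 29
+3 tail pad (align 4)
size 32, align 4
— Header2 —
@0: size [1B, align 1] → 1
@1: mtime [1B, align 1] → 2
@2: attrs [1B, align 1] → 3
+1 pad (align 2)
@4: offset [2B, align 2] → 6
@6: reserved [2B, align 2] → 8
@8: version [1B, align 1] → 9
@9: crc [1B, align 1] → 10
@10: signature [1B, align 1] → 11
+1 pad (align 4)
@12: inode [16B, align 4] → 28
size 28, align 4
32 − 28 = 4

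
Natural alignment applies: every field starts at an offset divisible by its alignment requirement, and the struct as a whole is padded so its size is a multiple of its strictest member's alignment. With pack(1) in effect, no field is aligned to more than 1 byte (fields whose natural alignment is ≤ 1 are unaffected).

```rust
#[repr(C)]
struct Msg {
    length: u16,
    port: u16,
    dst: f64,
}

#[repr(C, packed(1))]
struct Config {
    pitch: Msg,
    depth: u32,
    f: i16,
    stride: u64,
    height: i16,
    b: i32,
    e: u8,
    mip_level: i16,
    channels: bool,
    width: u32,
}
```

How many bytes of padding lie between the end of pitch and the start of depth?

Msg: 0..2  length  (2B, 2-aligned); 2..4  port  (2B, 2-aligned); 4..8  -- padding (4B); 8..16  dst  (8B, 8-aligned); sizeof = 16, alignof = 8
0..16  pitch  (16B, 1-aligned)
16..20  depth  (4B, 1-aligned)

0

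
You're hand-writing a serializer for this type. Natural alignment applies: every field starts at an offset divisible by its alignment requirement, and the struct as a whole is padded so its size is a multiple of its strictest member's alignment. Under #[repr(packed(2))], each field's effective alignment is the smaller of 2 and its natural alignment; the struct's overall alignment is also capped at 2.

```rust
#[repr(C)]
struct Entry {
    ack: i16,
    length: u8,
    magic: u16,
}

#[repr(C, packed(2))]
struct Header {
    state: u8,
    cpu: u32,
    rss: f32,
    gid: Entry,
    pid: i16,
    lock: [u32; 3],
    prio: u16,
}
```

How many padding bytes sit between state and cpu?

Entry: @0: ack [2B, align 2] → 2; @2: length [1B, align 1] → 3; +1 pad (align 2); @4: magic [2B, align 2] → 6; size 6, align 2
@0: state [1B, align 1] → 1
+1 pad (align 2)
@2: cpu [4B, align 2] → 6

1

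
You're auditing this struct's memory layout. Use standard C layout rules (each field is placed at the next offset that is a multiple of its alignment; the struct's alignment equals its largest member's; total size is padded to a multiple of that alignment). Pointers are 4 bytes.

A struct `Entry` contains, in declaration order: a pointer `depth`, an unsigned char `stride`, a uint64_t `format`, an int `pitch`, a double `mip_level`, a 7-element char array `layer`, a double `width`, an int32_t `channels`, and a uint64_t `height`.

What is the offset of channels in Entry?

@0: depth [4B, align 4] → 4
@4: stride [1B, align 1] → 5
+3 pad (align 8)
@8: format [8B, align 8] → 16
@16: pitch [4B, align 4] → 20
+4 pad (align 8)
@24: mip_level [8B, align 8] → 32
@32: layer [7B, align 1] → 39
+1 pad (align 8)
@40: width [8B, align 8] → 48
@48: channels [4B, align 4] → 52

48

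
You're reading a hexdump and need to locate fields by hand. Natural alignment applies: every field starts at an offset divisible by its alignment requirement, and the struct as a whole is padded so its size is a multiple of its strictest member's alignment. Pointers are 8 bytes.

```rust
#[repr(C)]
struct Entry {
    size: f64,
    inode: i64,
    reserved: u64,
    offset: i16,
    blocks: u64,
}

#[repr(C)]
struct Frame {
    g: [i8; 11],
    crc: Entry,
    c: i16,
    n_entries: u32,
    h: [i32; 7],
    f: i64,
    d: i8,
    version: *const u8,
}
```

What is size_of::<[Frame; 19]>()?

2280

Entry: size at 0 (size 8, align 8) → ends 8; inode at 8 (size 8, align 8) → ends 16; reserved at 16 (size 8, align 8) → ends 24; offset at 24 (size 2, align 2) → ends 26; pad 6 to align 8 for blocks; blocks at 32 (size 8, align 8) → ends 40; total 40 bytes, alignment 8
g at 0 (size 11, align 1) → ends 11
pad 5 to align 8 for crc
crc at 16 (size 40, align 8) → ends 56
c at 56 (size 2, align 2) → ends 58
pad 2 to align 4 for n_entries
n_entries at 60 (size 4, align 4) → ends 64
h at 64 (size 28, align 4) → ends 92
pad 4 to align 8 for f
f at 96 (size 8, align 8) → ends 104
d at 104 (size 1, align 1) → ends 105
pad 7 to align 8 for version
version at 112 (size 8, align 8) → ends 120
total 120 bytes, alignment 8
array of 19: 19 × 120 = 2280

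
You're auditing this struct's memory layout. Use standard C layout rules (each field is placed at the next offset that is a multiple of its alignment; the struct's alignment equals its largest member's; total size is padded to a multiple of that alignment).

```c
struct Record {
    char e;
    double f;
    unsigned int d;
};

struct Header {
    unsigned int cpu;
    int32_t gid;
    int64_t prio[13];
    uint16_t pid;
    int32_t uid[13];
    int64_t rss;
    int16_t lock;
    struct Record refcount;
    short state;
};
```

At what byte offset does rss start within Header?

168

Record: 0..1  e  (1B, 1-aligned); 1..8  -- padding (7B); 8..16  f  (8B, 8-aligned); 16..20  d  (4B, 4-aligned); 20..24  -- tail padding (4B); sizeof = 24, alignof = 8
0..4  cpu  (4B, 4-aligned)
4..8  gid  (4B, 4-aligned)
8..112  prio  (104B, 8-aligned)
112..114  pid  (2B, 2-aligned)
114..116  -- padding (2B)
116..168  uid  (52B, 4-aligned)
168..176  rss  (8B, 8-aligned)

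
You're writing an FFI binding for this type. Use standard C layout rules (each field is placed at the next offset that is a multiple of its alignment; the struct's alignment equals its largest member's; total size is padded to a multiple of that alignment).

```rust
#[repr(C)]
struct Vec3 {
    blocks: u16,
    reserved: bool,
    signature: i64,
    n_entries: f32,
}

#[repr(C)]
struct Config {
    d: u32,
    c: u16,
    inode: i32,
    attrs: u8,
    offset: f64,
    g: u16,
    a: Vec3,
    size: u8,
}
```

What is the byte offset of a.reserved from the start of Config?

34

Vec3: blocks at 0 (size 2, align 2) → ends 2; reserved at 2 (size 1, align 1) → ends 3; pad 5 to align 8 for signature; signature at 8 (size 8, align 8) → ends 16; n_entries at 16 (size 4, align 4) → ends 20; tail pad 4 to reach multiple of 8; total 24 bytes, alignment 8
d at 0 (size 4, align 4) → ends 4
c at 4 (size 2, align 2) → ends 6
pad 2 to align 4 for inode
inode at 8 (size 4, align 4) → ends 12
attrs at 12 (size 1, align 1) → ends 13
pad 3 to align 8 for offset
offset at 16 (size 8, align 8) → ends 24
g at 24 (size 2, align 2) → ends 26
pad 6 to align 8 for a
a at 32 (size 24, align 8) → ends 56
within Vec3: reserved at 2
32 + 2 = 34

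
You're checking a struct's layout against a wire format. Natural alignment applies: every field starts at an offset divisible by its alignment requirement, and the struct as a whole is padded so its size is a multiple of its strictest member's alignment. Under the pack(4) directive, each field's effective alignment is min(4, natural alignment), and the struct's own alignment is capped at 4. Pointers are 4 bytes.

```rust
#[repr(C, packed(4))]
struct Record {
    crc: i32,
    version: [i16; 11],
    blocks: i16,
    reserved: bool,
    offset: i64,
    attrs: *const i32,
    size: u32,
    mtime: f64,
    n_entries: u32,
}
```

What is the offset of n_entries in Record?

crc at 0 (size 4, align 4) → ends 4
version at 4 (size 22, align 2) → ends 26
blocks at 26 (size 2, align 2) → ends 28
reserved at 28 (size 1, align 1) → ends 29
pad 3 to align 4 for offset
offset at 32 (size 8, align 4) → ends 40
attrs at 40 (size 4, align 4) → ends 44
size at 44 (size 4, align 4) → ends 48
mtime at 48 (size 8, align 4) → ends 56
n_entries at 56 (size 4, align 4) → ends 60

56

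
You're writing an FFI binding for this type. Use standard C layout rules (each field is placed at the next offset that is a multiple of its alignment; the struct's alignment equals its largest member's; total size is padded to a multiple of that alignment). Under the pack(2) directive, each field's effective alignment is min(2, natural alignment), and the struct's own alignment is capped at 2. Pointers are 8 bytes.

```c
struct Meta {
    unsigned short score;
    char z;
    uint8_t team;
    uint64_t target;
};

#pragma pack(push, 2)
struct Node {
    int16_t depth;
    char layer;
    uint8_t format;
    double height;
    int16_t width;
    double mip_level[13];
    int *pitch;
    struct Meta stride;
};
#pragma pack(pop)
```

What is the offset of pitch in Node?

Meta: 0..2  score  (2B, 2-aligned); 2..3  z  (1B, 1-aligned); 3..4  team  (1B, 1-aligned); 4..8  -- padding (4B); 8..16  target  (8B, 8-aligned); sizeof = 16, alignof = 8
0..2  depth  (2B, 2-aligned)
2..3  layer  (1B, 1-aligned)
3..4  format  (1B, 1-aligned)
4..12  height  (8B, 2-aligned)
12..14  width  (2B, 2-aligned)
14..118  mip_level  (104B, 2-aligned)
118..126  pitch  (8B, 2-aligned)

118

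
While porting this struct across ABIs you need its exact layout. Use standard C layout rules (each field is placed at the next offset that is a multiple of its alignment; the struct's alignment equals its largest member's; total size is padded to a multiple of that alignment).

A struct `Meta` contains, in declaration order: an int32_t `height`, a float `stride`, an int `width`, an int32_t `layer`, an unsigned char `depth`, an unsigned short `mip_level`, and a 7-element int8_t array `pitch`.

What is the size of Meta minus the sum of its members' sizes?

height at 0 (size 4, align 4) → ends 4
stride at 4 (size 4, align 4) → ends 8
width at 8 (size 4, align 4) → ends 12
layer at 12 (size 4, align 4) → ends 16
depth at 16 (size 1, align 1) → ends 17
pad 1 to align 2 for mip_level
mip_level at 18 (size 2, align 2) → ends 20
pitch at 20 (size 7, align 1) → ends 27
tail pad 1 to reach multiple of 4
total 28 bytes, alignment 4
data bytes 26, size 28 → padding 2

2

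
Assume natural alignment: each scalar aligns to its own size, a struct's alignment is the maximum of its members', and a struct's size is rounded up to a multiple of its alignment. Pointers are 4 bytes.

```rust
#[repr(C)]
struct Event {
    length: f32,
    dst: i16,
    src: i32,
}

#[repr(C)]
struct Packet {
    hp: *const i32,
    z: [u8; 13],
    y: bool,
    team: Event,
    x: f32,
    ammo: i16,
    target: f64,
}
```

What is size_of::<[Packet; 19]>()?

912

Event: @0: length [4B, align 4] → 4; @4: dst [2B, align 2] → 6; +2 pad (align 4); @8: src [4B, align 4] → 12; size 12, align 4
@0: hp [4B, align 4] → 4
@4: z [13B, align 1] → 17
@17: y [1B, align 1] → 18
+2 pad (align 4)
@20: team [12B, align 4] → 32
@32: x [4B, align 4] → 36
@36: ammo [2B, align 2] → 38
+2 pad (align 8)
@40: target [8B, align 8] → 48
size 48, align 8
array of 19: 19 × 48 = 912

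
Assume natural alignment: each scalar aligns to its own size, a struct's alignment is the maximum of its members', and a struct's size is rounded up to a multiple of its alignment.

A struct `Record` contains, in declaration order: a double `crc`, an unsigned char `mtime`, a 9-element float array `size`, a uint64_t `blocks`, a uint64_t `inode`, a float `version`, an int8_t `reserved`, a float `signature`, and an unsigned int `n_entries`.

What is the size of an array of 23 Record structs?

1840

crc at 0 (size 8, align 8) → ends 8
mtime at 8 (size 1, align 1) → ends 9
pad 3 to align 4 for size
size at 12 (size 36, align 4) → ends 48
blocks at 48 (size 8, align 8) → ends 56
inode at 56 (size 8, align 8) → ends 64
version at 64 (size 4, align 4) → ends 68
reserved at 68 (size 1, align 1) → ends 69
pad 3 to align 4 for signature
signature at 72 (size 4, align 4) → ends 76
n_entries at 76 (size 4, align 4) → ends 80
total 80 bytes, alignment 8
array of 23: 23 × 80 = 1840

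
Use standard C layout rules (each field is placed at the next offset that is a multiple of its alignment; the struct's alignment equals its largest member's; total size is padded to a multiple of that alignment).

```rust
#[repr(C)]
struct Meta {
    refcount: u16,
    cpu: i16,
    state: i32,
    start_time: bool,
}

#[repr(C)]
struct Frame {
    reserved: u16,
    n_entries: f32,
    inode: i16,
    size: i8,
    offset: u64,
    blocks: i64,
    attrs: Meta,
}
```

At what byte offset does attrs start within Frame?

32

Meta: @0: refcount [2B, align 2] → 2; @2: cpu [2B, align 2] → 4; @4: state [4B, align 4] → 8; @8: start_time [1B, align 1] → 9; +3 tail pad (align 4); size 12, align 4
@0: reserved [2B, align 2] → 2
+2 pad (align 4)
@4: n_entries [4B, align 4] → 8
@8: inode [2B, align 2] → 10
@10: size [1B, align 1] → 11
+5 pad (align 8)
@16: offset [8B, align 8] → 24
@24: blocks [8B, align 8] → 32
@32: attrs [12B, align 4] → 44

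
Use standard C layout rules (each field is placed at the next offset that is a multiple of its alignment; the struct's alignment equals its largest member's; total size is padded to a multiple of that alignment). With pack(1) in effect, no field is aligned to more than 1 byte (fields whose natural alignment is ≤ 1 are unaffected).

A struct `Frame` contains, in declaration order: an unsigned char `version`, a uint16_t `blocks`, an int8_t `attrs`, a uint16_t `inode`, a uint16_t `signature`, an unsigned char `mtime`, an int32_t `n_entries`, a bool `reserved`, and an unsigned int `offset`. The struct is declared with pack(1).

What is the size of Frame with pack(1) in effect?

18

version at 0 (size 1, align 1) → ends 1
blocks at 1 (size 2, align 1) → ends 3
attrs at 3 (size 1, align 1) → ends 4
inode at 4 (size 2, align 1) → ends 6
signature at 6 (size 2, align 1) → ends 8
mtime at 8 (size 1, align 1) → ends 9
n_entries at 9 (size 4, align 1) → ends 13
reserved at 13 (size 1, align 1) → ends 14
offset at 14 (size 4, align 1) → ends 18
total 18 bytes, alignment 1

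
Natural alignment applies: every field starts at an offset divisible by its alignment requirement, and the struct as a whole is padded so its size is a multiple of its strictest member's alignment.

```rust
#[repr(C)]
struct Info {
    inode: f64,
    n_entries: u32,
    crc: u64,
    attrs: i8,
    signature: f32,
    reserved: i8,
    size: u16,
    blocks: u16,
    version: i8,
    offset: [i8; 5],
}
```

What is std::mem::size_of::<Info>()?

48

inode at 0 (size 8, align 8) → ends 8
n_entries at 8 (size 4, align 4) → ends 12
pad 4 to align 8 for crc
crc at 16 (size 8, align 8) → ends 24
attrs at 24 (size 1, align 1) → ends 25
pad 3 to align 4 for signature
signature at 28 (size 4, align 4) → ends 32
reserved at 32 (size 1, align 1) → ends 33
pad 1 to align 2 for size
size at 34 (size 2, align 2) → ends 36
blocks at 36 (size 2, align 2) → ends 38
version at 38 (size 1, align 1) → ends 39
offset at 39 (size 5, align 1) → ends 44
tail pad 4 to reach multiple of 8
total 48 bytes, alignment 8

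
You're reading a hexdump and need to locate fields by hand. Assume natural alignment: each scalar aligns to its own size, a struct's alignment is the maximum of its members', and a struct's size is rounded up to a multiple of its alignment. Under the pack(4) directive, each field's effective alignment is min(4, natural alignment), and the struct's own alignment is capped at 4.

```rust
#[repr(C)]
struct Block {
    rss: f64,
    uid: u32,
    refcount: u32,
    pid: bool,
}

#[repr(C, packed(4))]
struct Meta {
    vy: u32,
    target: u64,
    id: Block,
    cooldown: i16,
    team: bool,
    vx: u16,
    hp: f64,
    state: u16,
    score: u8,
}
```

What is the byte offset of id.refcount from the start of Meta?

Block: 0..8  rss  (8B, 8-aligned); 8..12  uid  (4B, 4-aligned); 12..16  refcount  (4B, 4-aligned); 16..17  pid  (1B, 1-aligned); 17..24  -- tail padding (7B); sizeof = 24, alignof = 8
0..4  vy  (4B, 4-aligned)
4..12  target  (8B, 4-aligned)
12..36  id  (24B, 4-aligned)
within Block: refcount at 12
12 + 12 = 24

24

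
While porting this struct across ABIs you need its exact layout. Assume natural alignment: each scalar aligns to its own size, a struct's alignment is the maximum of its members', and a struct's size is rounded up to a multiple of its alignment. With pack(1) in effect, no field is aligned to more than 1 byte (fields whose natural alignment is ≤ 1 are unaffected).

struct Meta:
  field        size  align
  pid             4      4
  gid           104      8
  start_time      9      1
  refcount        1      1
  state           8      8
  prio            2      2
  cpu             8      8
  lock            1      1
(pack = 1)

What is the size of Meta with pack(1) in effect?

137

pid at 0 (size 4, align 1) → ends 4
gid at 4 (size 104, align 1) → ends 108
start_time at 108 (size 9, align 1) → ends 117
refcount at 117 (size 1, align 1) → ends 118
state at 118 (size 8, align 1) → ends 126
prio at 126 (size 2, align 1) → ends 128
cpu at 128 (size 8, align 1) → ends 136
lock at 136 (size 1, align 1) → ends 137
total 137 bytes, alignment 1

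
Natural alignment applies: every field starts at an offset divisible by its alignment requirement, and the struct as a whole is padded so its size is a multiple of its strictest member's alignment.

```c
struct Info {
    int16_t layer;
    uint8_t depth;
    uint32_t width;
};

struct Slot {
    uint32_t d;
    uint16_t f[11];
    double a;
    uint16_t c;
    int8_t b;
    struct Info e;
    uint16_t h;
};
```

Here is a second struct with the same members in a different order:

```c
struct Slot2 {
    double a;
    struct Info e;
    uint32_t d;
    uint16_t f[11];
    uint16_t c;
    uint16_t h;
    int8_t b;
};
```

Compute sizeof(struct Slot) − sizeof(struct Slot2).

Info: @0: layer [2B, align 2] → 2; @2: depth [1B, align 1] → 3; +1 pad (align 4); @4: width [4B, align 4] → 8; size 8, align 4
@0: d [4B, align 4] → 4
@4: f [22B, align 2] → 26
+6 pad (align 8)
@32: a [8B, align 8] → 40
@40: c [2B, align 2] → 42
@42: b [1B, align 1] → 43
+1 pad (align 4)
@44: e [8B, align 4] → 52
@52: h [2B, align 2] → 54
+2 tail pad (align 8)
size 56, align 8
— Slot2 —
@0: a [8B, align 8] → 8
@8: e [8B, align 4] → 16
@16: d [4B, align 4] → 20
@20: f [22B, align 2] → 42
@42: c [2B, align 2] → 44
@44: h [2B, align 2] → 46
@46: b [1B, align 1] → 47
+1 tail pad (align 8)
size 48, align 8
56 − 48 = 8

8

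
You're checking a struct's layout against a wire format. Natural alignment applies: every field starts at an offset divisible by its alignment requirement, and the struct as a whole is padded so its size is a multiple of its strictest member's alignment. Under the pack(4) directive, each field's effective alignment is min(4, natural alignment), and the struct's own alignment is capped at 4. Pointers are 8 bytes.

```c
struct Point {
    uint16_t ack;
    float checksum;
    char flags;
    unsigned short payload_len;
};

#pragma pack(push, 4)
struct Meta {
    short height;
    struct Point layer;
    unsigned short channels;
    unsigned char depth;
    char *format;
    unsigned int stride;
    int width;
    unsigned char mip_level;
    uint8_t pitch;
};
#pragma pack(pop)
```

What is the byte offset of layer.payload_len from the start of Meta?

14

Point: ack at 0 (size 2, align 2) → ends 2; pad 2 to align 4 for checksum; checksum at 4 (size 4, align 4) → ends 8; flags at 8 (size 1, align 1) → ends 9; pad 1 to align 2 for payload_len; payload_len at 10 (size 2, align 2) → ends 12; total 12 bytes, alignment 4
height at 0 (size 2, align 2) → ends 2
pad 2 to align 4 for layer
layer at 4 (size 12, align 4) → ends 16
within Point: payload_len at 10
4 + 10 = 14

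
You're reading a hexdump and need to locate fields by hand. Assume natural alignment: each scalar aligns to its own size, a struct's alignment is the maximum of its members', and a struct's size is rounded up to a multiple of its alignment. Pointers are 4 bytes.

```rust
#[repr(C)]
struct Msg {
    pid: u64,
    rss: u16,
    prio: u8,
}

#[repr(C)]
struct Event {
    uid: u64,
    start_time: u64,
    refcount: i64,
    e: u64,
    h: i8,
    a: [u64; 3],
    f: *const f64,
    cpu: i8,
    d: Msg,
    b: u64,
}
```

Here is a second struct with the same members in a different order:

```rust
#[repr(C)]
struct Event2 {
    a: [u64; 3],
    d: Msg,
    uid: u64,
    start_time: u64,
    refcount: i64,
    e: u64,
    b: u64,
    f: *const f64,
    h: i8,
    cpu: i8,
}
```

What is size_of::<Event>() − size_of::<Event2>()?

Msg: 0..8  pid  (8B, 8-aligned); 8..10  rss  (2B, 2-aligned); 10..11  prio  (1B, 1-aligned); 11..16  -- tail padding (5B); sizeof = 16, alignof = 8
0..8  uid  (8B, 8-aligned)
8..16  start_time  (8B, 8-aligned)
16..24  refcount  (8B, 8-aligned)
24..32  e  (8B, 8-aligned)
32..33  h  (1B, 1-aligned)
33..40  -- padding (7B)
40..64  a  (24B, 8-aligned)
64..68  f  (4B, 4-aligned)
68..69  cpu  (1B, 1-aligned)
69..72  -- padding (3B)
72..88  d  (16B, 8-aligned)
88..96  b  (8B, 8-aligned)
sizeof = 96, alignof = 8
— Event2 —
0..24  a  (24B, 8-aligned)
24..40  d  (16B, 8-aligned)
40..48  uid  (8B, 8-aligned)
48..56  start_time  (8B, 8-aligned)
56..64  refcount  (8B, 8-aligned)
64..72  e  (8B, 8-aligned)
72..80  b  (8B, 8-aligned)
80..84  f  (4B, 4-aligned)
84..85  h  (1B, 1-aligned)
85..86  cpu  (1B, 1-aligned)
86..88  -- tail padding (2B)
sizeof = 88, alignof = 8
96 − 88 = 8

8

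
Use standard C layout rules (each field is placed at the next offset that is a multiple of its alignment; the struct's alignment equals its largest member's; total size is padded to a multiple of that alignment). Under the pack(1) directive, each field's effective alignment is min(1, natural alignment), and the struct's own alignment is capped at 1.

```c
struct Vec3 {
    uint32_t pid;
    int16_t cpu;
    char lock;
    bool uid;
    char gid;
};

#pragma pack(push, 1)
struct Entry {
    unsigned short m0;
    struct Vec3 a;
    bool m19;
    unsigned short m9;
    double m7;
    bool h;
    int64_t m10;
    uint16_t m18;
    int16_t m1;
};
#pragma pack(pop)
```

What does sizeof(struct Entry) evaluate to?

38 bytes

Vec3: pid at 0 (size 4, align 4) → ends 4; cpu at 4 (size 2, align 2) → ends 6; lock at 6 (size 1, align 1) → ends 7; uid at 7 (size 1, align 1) → ends 8; gid at 8 (size 1, align 1) → ends 9; tail pad 3 to reach multiple of 4; total 12 bytes, alignment 4
m0 at 0 (size 2, align 1) → ends 2
a at 2 (size 12, align 1) → ends 14
m19 at 14 (size 1, align 1) → ends 15
m9 at 15 (size 2, align 1) → ends 17
m7 at 17 (size 8, align 1) → ends 25
h at 25 (size 1, align 1) → ends 26
m10 at 26 (size 8, align 1) → ends 34
m18 at 34 (size 2, align 1) → ends 36
m1 at 36 (size 2, align 1) → ends 38
total 38 bytes, alignment 1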